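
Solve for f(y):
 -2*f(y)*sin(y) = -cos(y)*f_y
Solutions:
 f(y) = C1/cos(y)^2


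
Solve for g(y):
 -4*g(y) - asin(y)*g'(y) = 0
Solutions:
 g(y) = C1*exp(-4*Integral(1/asin(y), y))


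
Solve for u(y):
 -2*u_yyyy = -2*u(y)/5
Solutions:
 u(y) = C1*exp(-5^(3/4)*y/5) + C2*exp(5^(3/4)*y/5) + C3*sin(5^(3/4)*y/5) + C4*cos(5^(3/4)*y/5)


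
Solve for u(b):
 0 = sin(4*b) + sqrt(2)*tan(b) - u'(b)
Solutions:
 u(b) = C1 - sqrt(2)*log(cos(b)) - cos(4*b)/4


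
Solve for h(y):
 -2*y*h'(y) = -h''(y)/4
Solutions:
 h(y) = C1 + C2*erfi(2*y)


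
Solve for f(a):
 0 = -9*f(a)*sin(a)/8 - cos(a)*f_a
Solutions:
 f(a) = C1*cos(a)^(9/8)


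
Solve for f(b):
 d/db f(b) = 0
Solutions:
 f(b) = C1


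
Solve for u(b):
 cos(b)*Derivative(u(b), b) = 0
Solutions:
 u(b) = C1


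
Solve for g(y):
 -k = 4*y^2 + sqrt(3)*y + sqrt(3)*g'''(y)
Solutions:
 g(y) = C1 + C2*y + C3*y^2 - sqrt(3)*k*y^3/18 - sqrt(3)*y^5/45 - y^4/24


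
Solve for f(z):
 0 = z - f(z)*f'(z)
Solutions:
 f(z) = -sqrt(C1 + z^2)
 f(z) = sqrt(C1 + z^2)


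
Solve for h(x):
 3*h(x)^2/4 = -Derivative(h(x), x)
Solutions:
 h(x) = 4/(C1 + 3*x)


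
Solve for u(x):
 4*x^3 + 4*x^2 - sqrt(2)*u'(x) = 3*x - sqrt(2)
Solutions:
 u(x) = C1 + sqrt(2)*x^4/2 + 2*sqrt(2)*x^3/3 - 3*sqrt(2)*x^2/4 + x


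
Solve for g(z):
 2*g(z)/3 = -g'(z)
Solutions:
 g(z) = C1*exp(-2*z/3)


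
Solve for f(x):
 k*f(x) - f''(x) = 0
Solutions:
 f(x) = C1*exp(-sqrt(k)*x) + C2*exp(sqrt(k)*x)


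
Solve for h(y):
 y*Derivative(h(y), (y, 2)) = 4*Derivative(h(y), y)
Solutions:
 h(y) = C1 + C2*y^5


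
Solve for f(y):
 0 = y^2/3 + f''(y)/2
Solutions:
 f(y) = C1 + C2*y - y^4/18


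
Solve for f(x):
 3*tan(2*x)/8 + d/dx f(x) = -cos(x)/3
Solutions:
 f(x) = C1 + 3*log(cos(2*x))/16 - sin(x)/3


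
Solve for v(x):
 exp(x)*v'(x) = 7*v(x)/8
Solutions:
 v(x) = C1*exp(-7*exp(-x)/8)


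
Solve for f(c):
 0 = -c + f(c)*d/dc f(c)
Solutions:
 f(c) = -sqrt(C1 + c^2)
 f(c) = sqrt(C1 + c^2)


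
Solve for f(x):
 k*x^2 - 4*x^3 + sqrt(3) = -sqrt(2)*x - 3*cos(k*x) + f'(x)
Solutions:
 f(x) = C1 + k*x^3/3 - x^4 + sqrt(2)*x^2/2 + sqrt(3)*x + 3*sin(k*x)/k


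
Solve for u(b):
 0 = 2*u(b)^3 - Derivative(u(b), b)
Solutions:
 u(b) = -sqrt(2)*sqrt(-1/(C1 + 2*b))/2
 u(b) = sqrt(2)*sqrt(-1/(C1 + 2*b))/2


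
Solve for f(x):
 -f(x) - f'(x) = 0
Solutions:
 f(x) = C1*exp(-x)


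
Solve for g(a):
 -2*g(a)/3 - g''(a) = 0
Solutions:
 g(a) = C1*sin(sqrt(6)*a/3) + C2*cos(sqrt(6)*a/3)


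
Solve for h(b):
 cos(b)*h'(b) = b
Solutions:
 h(b) = C1 + Integral(b/cos(b), b)


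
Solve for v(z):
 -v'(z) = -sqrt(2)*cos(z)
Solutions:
 v(z) = C1 + sqrt(2)*sin(z)


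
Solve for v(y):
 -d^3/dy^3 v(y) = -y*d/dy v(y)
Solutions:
 v(y) = C1 + Integral(C2*airyai(y) + C3*airybi(y), y)


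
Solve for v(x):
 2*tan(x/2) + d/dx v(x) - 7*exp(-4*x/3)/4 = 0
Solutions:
 v(x) = C1 - 2*log(tan(x/2)^2 + 1) - 21*exp(-4*x/3)/16


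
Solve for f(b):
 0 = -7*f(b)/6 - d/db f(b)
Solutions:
 f(b) = C1*exp(-7*b/6)


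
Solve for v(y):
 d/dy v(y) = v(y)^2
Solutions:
 v(y) = -1/(C1 + y)


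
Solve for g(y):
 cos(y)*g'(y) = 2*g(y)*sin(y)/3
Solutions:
 g(y) = C1/cos(y)^(2/3)


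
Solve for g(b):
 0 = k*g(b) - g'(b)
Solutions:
 g(b) = C1*exp(b*k)


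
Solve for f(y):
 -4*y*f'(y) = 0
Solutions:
 f(y) = C1


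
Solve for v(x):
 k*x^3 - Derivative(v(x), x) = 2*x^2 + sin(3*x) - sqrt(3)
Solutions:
 v(x) = C1 + k*x^4/4 - 2*x^3/3 + sqrt(3)*x + cos(3*x)/3


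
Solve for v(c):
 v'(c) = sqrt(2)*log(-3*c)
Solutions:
 v(c) = C1 + sqrt(2)*c*log(-c) + sqrt(2)*c*(-1 + log(3))


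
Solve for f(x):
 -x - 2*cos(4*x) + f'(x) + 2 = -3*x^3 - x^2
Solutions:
 f(x) = C1 - 3*x^4/4 - x^3/3 + x^2/2 - 2*x + sin(4*x)/2


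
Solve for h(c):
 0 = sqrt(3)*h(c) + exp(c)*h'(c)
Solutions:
 h(c) = C1*exp(sqrt(3)*exp(-c))


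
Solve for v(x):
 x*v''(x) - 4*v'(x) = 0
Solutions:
 v(x) = C1 + C2*x^5


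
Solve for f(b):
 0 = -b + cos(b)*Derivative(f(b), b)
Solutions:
 f(b) = C1 + Integral(b/cos(b), b)


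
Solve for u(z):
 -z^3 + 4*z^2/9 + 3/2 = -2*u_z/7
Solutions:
 u(z) = C1 + 7*z^4/8 - 14*z^3/27 - 21*z/4


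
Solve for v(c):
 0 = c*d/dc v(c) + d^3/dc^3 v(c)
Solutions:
 v(c) = C1 + Integral(C2*airyai(-c) + C3*airybi(-c), c)


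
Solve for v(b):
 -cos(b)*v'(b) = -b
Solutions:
 v(b) = C1 + Integral(b/cos(b), b)


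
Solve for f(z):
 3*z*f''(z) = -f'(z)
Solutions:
 f(z) = C1 + C2*z^(2/3)


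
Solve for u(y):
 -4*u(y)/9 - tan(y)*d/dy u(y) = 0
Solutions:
 u(y) = C1/sin(y)^(4/9)


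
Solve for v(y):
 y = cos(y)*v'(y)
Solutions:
 v(y) = C1 + Integral(y/cos(y), y)


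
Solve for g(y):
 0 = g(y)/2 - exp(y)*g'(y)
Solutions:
 g(y) = C1*exp(-exp(-y)/2)


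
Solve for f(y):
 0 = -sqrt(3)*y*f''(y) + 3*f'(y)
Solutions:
 f(y) = C1 + C2*y^(1 + sqrt(3))


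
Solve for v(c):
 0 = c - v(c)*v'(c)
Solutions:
 v(c) = -sqrt(C1 + c^2)
 v(c) = sqrt(C1 + c^2)


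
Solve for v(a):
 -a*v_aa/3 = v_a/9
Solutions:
 v(a) = C1 + C2*a^(2/3)


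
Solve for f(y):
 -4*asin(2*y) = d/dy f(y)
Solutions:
 f(y) = C1 - 4*y*asin(2*y) - 2*sqrt(1 - 4*y^2)


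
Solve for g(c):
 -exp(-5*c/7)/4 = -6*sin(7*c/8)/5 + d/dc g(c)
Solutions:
 g(c) = C1 - 48*cos(7*c/8)/35 + 7*exp(-5*c/7)/20


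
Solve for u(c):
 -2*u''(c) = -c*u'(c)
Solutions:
 u(c) = C1 + C2*erfi(c/2)


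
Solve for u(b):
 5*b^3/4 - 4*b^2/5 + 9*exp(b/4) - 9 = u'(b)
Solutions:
 u(b) = C1 + 5*b^4/16 - 4*b^3/15 - 9*b + 36*exp(b/4)


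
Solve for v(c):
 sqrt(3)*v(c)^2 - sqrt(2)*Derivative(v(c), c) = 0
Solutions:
 v(c) = -2/(C1 + sqrt(6)*c)


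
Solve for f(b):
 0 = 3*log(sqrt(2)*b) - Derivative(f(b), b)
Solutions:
 f(b) = C1 + 3*b*log(b) - 3*b + 3*b*log(2)/2


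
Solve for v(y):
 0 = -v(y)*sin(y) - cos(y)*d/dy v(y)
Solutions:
 v(y) = C1*cos(y)


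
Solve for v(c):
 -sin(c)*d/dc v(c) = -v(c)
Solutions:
 v(c) = C1*sqrt(cos(c) - 1)/sqrt(cos(c) + 1)


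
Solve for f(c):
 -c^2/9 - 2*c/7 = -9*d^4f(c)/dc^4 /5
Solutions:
 f(c) = C1 + C2*c + C3*c^2 + C4*c^3 + c^6/5832 + c^5/756


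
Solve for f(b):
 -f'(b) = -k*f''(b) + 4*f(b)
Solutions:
 f(b) = C1*exp(b*(1 - sqrt(16*k + 1))/(2*k)) + C2*exp(b*(sqrt(16*k + 1) + 1)/(2*k))


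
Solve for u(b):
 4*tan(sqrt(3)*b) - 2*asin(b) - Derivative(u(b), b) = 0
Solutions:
 u(b) = C1 - 2*b*asin(b) - 2*sqrt(1 - b^2) - 4*sqrt(3)*log(cos(sqrt(3)*b))/3


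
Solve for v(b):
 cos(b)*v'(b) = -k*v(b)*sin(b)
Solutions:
 v(b) = C1*exp(k*log(cos(b)))


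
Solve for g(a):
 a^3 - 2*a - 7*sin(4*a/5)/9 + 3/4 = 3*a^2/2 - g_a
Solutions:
 g(a) = C1 - a^4/4 + a^3/2 + a^2 - 3*a/4 - 35*cos(4*a/5)/36


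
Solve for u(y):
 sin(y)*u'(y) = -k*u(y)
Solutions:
 u(y) = C1*exp(k*(-log(cos(y) - 1) + log(cos(y) + 1))/2)


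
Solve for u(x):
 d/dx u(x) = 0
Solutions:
 u(x) = C1


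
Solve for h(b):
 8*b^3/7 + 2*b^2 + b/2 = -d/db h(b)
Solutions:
 h(b) = C1 - 2*b^4/7 - 2*b^3/3 - b^2/4


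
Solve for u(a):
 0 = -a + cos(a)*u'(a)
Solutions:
 u(a) = C1 + Integral(a/cos(a), a)


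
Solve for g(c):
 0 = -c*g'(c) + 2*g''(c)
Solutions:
 g(c) = C1 + C2*erfi(c/2)


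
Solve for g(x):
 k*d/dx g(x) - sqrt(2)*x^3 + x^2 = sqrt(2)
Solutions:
 g(x) = C1 + sqrt(2)*x^4/(4*k) - x^3/(3*k) + sqrt(2)*x/k


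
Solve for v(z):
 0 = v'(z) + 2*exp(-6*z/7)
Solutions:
 v(z) = C1 + 7*exp(-6*z/7)/3


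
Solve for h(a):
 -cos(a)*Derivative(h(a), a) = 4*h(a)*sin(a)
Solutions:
 h(a) = C1*cos(a)^4


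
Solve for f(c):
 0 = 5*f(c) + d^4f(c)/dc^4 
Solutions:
 f(c) = (C1*sin(sqrt(2)*5^(1/4)*c/2) + C2*cos(sqrt(2)*5^(1/4)*c/2))*exp(-sqrt(2)*5^(1/4)*c/2) + (C3*sin(sqrt(2)*5^(1/4)*c/2) + C4*cos(sqrt(2)*5^(1/4)*c/2))*exp(sqrt(2)*5^(1/4)*c/2)


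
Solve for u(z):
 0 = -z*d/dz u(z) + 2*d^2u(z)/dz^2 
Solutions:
 u(z) = C1 + C2*erfi(z/2)


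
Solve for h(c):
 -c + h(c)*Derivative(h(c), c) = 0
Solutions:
 h(c) = -sqrt(C1 + c^2)
 h(c) = sqrt(C1 + c^2)


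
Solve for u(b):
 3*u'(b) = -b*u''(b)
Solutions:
 u(b) = C1 + C2/b^2


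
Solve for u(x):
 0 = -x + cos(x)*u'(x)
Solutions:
 u(x) = C1 + Integral(x/cos(x), x)


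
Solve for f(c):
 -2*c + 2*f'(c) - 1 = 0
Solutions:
 f(c) = C1 + c^2/2 + c/2


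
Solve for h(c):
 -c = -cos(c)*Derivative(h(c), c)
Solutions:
 h(c) = C1 + Integral(c/cos(c), c)


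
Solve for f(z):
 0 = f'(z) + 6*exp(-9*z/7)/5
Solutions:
 f(z) = C1 + 14*exp(-9*z/7)/15


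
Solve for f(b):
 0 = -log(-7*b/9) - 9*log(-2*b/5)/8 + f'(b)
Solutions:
 f(b) = C1 + 17*b*log(-b)/8 + b*(-2*log(15) - 17/8 + log(2)/8 + 7*log(5)/8 + log(14))


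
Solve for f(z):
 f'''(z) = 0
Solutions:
 f(z) = C1 + C2*z + C3*z^2


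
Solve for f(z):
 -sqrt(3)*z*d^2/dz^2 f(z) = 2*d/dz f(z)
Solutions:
 f(z) = C1 + C2*z^(1 - 2*sqrt(3)/3)


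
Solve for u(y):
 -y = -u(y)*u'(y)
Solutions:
 u(y) = -sqrt(C1 + y^2)
 u(y) = sqrt(C1 + y^2)


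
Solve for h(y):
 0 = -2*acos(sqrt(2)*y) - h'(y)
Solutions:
 h(y) = C1 - 2*y*acos(sqrt(2)*y) + sqrt(2)*sqrt(1 - 2*y^2)


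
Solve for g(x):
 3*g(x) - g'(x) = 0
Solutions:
 g(x) = C1*exp(3*x)


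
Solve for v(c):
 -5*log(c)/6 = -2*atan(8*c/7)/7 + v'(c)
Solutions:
 v(c) = C1 - 5*c*log(c)/6 + 2*c*atan(8*c/7)/7 + 5*c/6 - log(64*c^2 + 49)/8


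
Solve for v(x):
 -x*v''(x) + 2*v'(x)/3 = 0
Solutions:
 v(x) = C1 + C2*x^(5/3)


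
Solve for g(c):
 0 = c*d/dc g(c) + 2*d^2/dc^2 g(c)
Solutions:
 g(c) = C1 + C2*erf(c/2)


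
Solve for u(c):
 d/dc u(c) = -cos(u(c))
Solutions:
 u(c) = pi - asin((C1 + exp(2*c))/(C1 - exp(2*c)))
 u(c) = asin((C1 + exp(2*c))/(C1 - exp(2*c)))


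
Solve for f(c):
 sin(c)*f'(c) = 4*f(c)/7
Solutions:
 f(c) = C1*(cos(c) - 1)^(2/7)/(cos(c) + 1)^(2/7)


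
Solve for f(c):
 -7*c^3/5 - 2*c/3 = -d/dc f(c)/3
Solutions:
 f(c) = C1 + 21*c^4/20 + c^2


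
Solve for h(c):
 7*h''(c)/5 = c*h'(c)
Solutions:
 h(c) = C1 + C2*erfi(sqrt(70)*c/14)


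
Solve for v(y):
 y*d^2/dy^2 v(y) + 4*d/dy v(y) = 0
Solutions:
 v(y) = C1 + C2/y^3


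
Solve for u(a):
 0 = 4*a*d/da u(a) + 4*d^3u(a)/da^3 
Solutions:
 u(a) = C1 + Integral(C2*airyai(-a) + C3*airybi(-a), a)


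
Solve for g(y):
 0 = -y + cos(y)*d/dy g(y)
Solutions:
 g(y) = C1 + Integral(y/cos(y), y)


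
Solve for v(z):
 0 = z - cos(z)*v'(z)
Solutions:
 v(z) = C1 + Integral(z/cos(z), z)


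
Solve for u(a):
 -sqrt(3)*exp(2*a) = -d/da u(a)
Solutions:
 u(a) = C1 + sqrt(3)*exp(2*a)/2


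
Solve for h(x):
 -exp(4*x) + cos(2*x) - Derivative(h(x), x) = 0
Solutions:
 h(x) = C1 - exp(4*x)/4 + sin(2*x)/2


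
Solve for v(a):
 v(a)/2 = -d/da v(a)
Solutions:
 v(a) = C1*exp(-a/2)


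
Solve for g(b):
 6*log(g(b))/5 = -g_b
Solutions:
 li(g(b)) = C1 - 6*b/5


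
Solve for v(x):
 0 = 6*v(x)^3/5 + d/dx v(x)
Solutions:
 v(x) = -sqrt(10)*sqrt(-1/(C1 - 6*x))/2
 v(x) = sqrt(10)*sqrt(-1/(C1 - 6*x))/2


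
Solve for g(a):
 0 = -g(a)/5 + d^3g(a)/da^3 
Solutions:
 g(a) = C3*exp(5^(2/3)*a/5) + (C1*sin(sqrt(3)*5^(2/3)*a/10) + C2*cos(sqrt(3)*5^(2/3)*a/10))*exp(-5^(2/3)*a/10)


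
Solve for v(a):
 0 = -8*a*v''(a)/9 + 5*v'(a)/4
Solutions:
 v(a) = C1 + C2*a^(77/32)


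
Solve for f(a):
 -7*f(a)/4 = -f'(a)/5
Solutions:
 f(a) = C1*exp(35*a/4)


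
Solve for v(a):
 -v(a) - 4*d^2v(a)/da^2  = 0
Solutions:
 v(a) = C1*sin(a/2) + C2*cos(a/2)


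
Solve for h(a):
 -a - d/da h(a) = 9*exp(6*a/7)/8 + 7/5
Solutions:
 h(a) = C1 - a^2/2 - 7*a/5 - 21*exp(6*a/7)/16


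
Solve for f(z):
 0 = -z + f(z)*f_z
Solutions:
 f(z) = -sqrt(C1 + z^2)
 f(z) = sqrt(C1 + z^2)


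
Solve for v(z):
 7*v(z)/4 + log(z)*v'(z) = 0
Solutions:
 v(z) = C1*exp(-7*li(z)/4)


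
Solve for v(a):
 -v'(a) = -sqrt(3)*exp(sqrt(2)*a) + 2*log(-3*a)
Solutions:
 v(a) = C1 - 2*a*log(-a) + 2*a*(1 - log(3)) + sqrt(6)*exp(sqrt(2)*a)/2


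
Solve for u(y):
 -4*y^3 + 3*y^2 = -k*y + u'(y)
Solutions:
 u(y) = C1 + k*y^2/2 - y^4 + y^3


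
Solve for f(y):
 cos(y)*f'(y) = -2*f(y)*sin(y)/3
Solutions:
 f(y) = C1*cos(y)^(2/3)


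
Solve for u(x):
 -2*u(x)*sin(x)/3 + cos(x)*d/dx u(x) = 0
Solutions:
 u(x) = C1/cos(x)^(2/3)


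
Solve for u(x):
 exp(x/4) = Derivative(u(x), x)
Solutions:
 u(x) = C1 + 4*exp(x/4)


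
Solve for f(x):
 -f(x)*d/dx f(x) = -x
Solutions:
 f(x) = -sqrt(C1 + x^2)
 f(x) = sqrt(C1 + x^2)


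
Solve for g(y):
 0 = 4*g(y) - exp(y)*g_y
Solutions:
 g(y) = C1*exp(-4*exp(-y))


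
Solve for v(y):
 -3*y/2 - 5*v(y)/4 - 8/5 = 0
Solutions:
 v(y) = -6*y/5 - 32/25


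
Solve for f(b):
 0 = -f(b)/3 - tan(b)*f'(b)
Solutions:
 f(b) = C1/sin(b)^(1/3)


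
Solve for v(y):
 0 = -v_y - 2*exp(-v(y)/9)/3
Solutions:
 v(y) = 9*log(C1 - 2*y/27)


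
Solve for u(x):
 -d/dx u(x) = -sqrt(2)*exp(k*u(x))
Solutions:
 u(x) = Piecewise((log(-1/(C1*k + sqrt(2)*k*x))/k, Ne(k, 0)), (nan, True))
 u(x) = Piecewise((C1 + sqrt(2)*x, Eq(k, 0)), (nan, True))


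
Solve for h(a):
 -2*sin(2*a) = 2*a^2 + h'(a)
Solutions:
 h(a) = C1 - 2*a^3/3 + cos(2*a)


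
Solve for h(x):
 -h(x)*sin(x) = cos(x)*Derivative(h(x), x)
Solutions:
 h(x) = C1*cos(x)


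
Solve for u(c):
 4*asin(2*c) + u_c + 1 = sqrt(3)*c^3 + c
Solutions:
 u(c) = C1 + sqrt(3)*c^4/4 + c^2/2 - 4*c*asin(2*c) - c - 2*sqrt(1 - 4*c^2)


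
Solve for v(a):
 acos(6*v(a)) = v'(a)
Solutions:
 Integral(1/acos(6*_y), (_y, v(a))) = C1 + a


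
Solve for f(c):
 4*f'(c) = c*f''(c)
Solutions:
 f(c) = C1 + C2*c^5


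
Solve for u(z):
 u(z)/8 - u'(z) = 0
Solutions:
 u(z) = C1*exp(z/8)


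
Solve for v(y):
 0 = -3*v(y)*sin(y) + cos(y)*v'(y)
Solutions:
 v(y) = C1/cos(y)^3


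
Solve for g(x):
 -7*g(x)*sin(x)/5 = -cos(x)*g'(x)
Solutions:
 g(x) = C1/cos(x)^(7/5)


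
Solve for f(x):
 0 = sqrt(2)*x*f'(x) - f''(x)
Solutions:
 f(x) = C1 + C2*erfi(2^(3/4)*x/2)


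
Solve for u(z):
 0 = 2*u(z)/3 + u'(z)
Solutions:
 u(z) = C1*exp(-2*z/3)


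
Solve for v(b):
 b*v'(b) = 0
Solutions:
 v(b) = C1


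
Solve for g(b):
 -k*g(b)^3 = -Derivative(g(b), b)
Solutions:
 g(b) = -sqrt(2)*sqrt(-1/(C1 + b*k))/2
 g(b) = sqrt(2)*sqrt(-1/(C1 + b*k))/2


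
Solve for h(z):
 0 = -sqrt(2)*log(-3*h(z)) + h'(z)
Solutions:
 -sqrt(2)*Integral(1/(log(-_y) + log(3)), (_y, h(z)))/2 = C1 - z


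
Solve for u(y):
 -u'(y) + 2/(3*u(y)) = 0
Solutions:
 u(y) = -sqrt(C1 + 12*y)/3
 u(y) = sqrt(C1 + 12*y)/3


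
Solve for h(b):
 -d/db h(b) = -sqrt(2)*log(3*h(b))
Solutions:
 -sqrt(2)*Integral(1/(log(_y) + log(3)), (_y, h(b)))/2 = C1 - b


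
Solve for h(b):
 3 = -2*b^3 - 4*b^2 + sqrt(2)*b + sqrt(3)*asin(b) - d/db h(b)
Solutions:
 h(b) = C1 - b^4/2 - 4*b^3/3 + sqrt(2)*b^2/2 - 3*b + sqrt(3)*(b*asin(b) + sqrt(1 - b^2))


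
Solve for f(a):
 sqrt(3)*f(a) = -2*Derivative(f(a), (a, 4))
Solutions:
 f(a) = (C1*sin(2^(1/4)*3^(1/8)*a/2) + C2*cos(2^(1/4)*3^(1/8)*a/2))*exp(-2^(1/4)*3^(1/8)*a/2) + (C3*sin(2^(1/4)*3^(1/8)*a/2) + C4*cos(2^(1/4)*3^(1/8)*a/2))*exp(2^(1/4)*3^(1/8)*a/2)


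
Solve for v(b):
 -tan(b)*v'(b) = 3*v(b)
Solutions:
 v(b) = C1/sin(b)^3


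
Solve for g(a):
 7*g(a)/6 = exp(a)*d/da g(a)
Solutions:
 g(a) = C1*exp(-7*exp(-a)/6)


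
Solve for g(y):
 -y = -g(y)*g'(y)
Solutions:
 g(y) = -sqrt(C1 + y^2)
 g(y) = sqrt(C1 + y^2)


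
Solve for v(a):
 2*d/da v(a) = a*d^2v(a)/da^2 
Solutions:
 v(a) = C1 + C2*a^3


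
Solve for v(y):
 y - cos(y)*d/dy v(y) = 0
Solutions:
 v(y) = C1 + Integral(y/cos(y), y)


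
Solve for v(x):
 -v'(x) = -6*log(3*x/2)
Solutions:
 v(x) = C1 + 6*x*log(x) - 6*x + x*log(729/64)


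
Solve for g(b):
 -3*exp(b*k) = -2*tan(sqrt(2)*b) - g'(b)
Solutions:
 g(b) = C1 + 3*Piecewise((exp(b*k)/k, Ne(k, 0)), (b, True)) + sqrt(2)*log(cos(sqrt(2)*b))


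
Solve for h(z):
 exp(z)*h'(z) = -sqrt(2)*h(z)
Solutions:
 h(z) = C1*exp(sqrt(2)*exp(-z))


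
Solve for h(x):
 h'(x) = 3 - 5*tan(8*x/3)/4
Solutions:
 h(x) = C1 + 3*x + 15*log(cos(8*x/3))/32


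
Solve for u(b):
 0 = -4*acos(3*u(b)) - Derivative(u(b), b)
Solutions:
 Integral(1/acos(3*_y), (_y, u(b))) = C1 - 4*b


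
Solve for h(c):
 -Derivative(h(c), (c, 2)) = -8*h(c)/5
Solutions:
 h(c) = C1*exp(-2*sqrt(10)*c/5) + C2*exp(2*sqrt(10)*c/5)


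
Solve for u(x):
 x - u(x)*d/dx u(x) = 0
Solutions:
 u(x) = -sqrt(C1 + x^2)
 u(x) = sqrt(C1 + x^2)


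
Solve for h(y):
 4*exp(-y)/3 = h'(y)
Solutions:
 h(y) = C1 - 4*exp(-y)/3


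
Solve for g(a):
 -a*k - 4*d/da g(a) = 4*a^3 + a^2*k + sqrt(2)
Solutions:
 g(a) = C1 - a^4/4 - a^3*k/12 - a^2*k/8 - sqrt(2)*a/4


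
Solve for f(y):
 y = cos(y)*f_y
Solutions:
 f(y) = C1 + Integral(y/cos(y), y)


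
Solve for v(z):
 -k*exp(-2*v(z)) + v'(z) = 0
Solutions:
 v(z) = log(-sqrt(C1 + 2*k*z))
 v(z) = log(C1 + 2*k*z)/2


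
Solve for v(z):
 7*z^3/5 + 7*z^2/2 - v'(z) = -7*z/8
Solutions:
 v(z) = C1 + 7*z^4/20 + 7*z^3/6 + 7*z^2/16


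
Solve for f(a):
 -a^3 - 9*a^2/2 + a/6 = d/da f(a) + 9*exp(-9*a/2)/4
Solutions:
 f(a) = C1 - a^4/4 - 3*a^3/2 + a^2/12 + exp(-9*a/2)/2


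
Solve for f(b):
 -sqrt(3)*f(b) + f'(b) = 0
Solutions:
 f(b) = C1*exp(sqrt(3)*b)


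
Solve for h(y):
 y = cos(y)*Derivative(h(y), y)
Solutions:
 h(y) = C1 + Integral(y/cos(y), y)


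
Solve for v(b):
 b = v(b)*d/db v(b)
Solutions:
 v(b) = -sqrt(C1 + b^2)
 v(b) = sqrt(C1 + b^2)


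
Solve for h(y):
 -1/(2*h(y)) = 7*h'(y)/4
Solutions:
 h(y) = -sqrt(C1 - 28*y)/7
 h(y) = sqrt(C1 - 28*y)/7


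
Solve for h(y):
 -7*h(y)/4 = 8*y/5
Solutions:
 h(y) = -32*y/35


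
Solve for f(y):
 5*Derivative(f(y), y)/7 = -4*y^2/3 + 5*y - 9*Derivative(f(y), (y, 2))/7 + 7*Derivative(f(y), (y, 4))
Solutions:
 f(y) = C1 + C2*exp(-2^(1/3)*y*(6/(sqrt(1117) + 35)^(1/3) + 2^(1/3)*(sqrt(1117) + 35)^(1/3))/28)*sin(2^(1/3)*sqrt(3)*y*(-2^(1/3)*(sqrt(1117) + 35)^(1/3) + 6/(sqrt(1117) + 35)^(1/3))/28) + C3*exp(-2^(1/3)*y*(6/(sqrt(1117) + 35)^(1/3) + 2^(1/3)*(sqrt(1117) + 35)^(1/3))/28)*cos(2^(1/3)*sqrt(3)*y*(-2^(1/3)*(sqrt(1117) + 35)^(1/3) + 6/(sqrt(1117) + 35)^(1/3))/28) + C4*exp(2^(1/3)*y*(6/(sqrt(1117) + 35)^(1/3) + 2^(1/3)*(sqrt(1117) + 35)^(1/3))/14) - 28*y^3/45 + 343*y^2/50 - 3087*y/125


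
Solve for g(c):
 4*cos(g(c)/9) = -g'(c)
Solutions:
 4*c - 9*log(sin(g(c)/9) - 1)/2 + 9*log(sin(g(c)/9) + 1)/2 = C1


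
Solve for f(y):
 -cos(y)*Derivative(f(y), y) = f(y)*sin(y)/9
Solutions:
 f(y) = C1*cos(y)^(1/9)


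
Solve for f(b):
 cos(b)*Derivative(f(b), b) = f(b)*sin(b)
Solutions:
 f(b) = C1/cos(b)


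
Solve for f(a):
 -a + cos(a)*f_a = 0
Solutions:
 f(a) = C1 + Integral(a/cos(a), a)


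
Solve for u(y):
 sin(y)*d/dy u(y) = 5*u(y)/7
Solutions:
 u(y) = C1*(cos(y) - 1)^(5/14)/(cos(y) + 1)^(5/14)


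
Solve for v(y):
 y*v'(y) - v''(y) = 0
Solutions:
 v(y) = C1 + C2*erfi(sqrt(2)*y/2)


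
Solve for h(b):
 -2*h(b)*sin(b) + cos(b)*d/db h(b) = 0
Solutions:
 h(b) = C1/cos(b)^2


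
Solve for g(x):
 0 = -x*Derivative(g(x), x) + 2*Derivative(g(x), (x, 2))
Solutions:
 g(x) = C1 + C2*erfi(x/2)


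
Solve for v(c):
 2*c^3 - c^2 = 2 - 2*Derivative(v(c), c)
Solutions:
 v(c) = C1 - c^4/4 + c^3/6 + c


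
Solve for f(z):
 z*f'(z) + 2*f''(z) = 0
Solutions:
 f(z) = C1 + C2*erf(z/2)


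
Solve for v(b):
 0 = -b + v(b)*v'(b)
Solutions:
 v(b) = -sqrt(C1 + b^2)
 v(b) = sqrt(C1 + b^2)


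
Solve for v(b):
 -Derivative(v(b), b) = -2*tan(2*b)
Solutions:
 v(b) = C1 - log(cos(2*b))


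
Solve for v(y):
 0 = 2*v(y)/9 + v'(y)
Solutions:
 v(y) = C1*exp(-2*y/9)


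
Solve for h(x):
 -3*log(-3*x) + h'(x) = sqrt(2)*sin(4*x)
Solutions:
 h(x) = C1 + 3*x*log(-x) - 3*x + 3*x*log(3) - sqrt(2)*cos(4*x)/4


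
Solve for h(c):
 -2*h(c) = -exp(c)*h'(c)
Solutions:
 h(c) = C1*exp(-2*exp(-c))


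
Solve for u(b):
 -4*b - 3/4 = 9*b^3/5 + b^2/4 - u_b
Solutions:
 u(b) = C1 + 9*b^4/20 + b^3/12 + 2*b^2 + 3*b/4


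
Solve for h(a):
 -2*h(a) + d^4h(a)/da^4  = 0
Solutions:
 h(a) = C1*exp(-2^(1/4)*a) + C2*exp(2^(1/4)*a) + C3*sin(2^(1/4)*a) + C4*cos(2^(1/4)*a)


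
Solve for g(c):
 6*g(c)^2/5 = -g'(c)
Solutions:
 g(c) = 5/(C1 + 6*c)


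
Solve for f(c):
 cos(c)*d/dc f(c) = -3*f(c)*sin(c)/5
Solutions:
 f(c) = C1*cos(c)^(3/5)


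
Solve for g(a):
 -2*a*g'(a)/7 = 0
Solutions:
 g(a) = C1


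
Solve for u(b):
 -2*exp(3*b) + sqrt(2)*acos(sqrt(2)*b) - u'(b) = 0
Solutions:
 u(b) = C1 + sqrt(2)*(b*acos(sqrt(2)*b) - sqrt(2)*sqrt(1 - 2*b^2)/2) - 2*exp(3*b)/3


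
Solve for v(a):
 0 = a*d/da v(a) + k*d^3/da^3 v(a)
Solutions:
 v(a) = C1 + Integral(C2*airyai(a*(-1/k)^(1/3)) + C3*airybi(a*(-1/k)^(1/3)), a)


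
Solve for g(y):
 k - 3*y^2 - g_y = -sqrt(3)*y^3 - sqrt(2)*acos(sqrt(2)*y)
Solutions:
 g(y) = C1 + k*y + sqrt(3)*y^4/4 - y^3 + sqrt(2)*(y*acos(sqrt(2)*y) - sqrt(2)*sqrt(1 - 2*y^2)/2)


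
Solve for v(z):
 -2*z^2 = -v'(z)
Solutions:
 v(z) = C1 + 2*z^3/3


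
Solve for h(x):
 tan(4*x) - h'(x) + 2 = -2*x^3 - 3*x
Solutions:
 h(x) = C1 + x^4/2 + 3*x^2/2 + 2*x - log(cos(4*x))/4


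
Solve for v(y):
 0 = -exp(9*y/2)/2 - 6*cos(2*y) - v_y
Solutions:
 v(y) = C1 - exp(9*y/2)/9 - 3*sin(2*y)


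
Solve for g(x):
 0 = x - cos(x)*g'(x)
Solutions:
 g(x) = C1 + Integral(x/cos(x), x)


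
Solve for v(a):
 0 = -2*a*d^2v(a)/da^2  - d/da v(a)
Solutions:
 v(a) = C1 + C2*sqrt(a)


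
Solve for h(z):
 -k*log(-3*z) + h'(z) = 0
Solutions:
 h(z) = C1 + k*z*log(-z) + k*z*(-1 + log(3))


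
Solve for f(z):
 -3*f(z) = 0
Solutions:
 f(z) = 0


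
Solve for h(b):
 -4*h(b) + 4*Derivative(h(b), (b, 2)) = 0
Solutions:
 h(b) = C1*exp(-b) + C2*exp(b)


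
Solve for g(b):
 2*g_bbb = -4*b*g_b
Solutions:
 g(b) = C1 + Integral(C2*airyai(-2^(1/3)*b) + C3*airybi(-2^(1/3)*b), b)


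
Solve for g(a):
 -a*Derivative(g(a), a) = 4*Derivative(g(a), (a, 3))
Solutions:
 g(a) = C1 + Integral(C2*airyai(-2^(1/3)*a/2) + C3*airybi(-2^(1/3)*a/2), a)


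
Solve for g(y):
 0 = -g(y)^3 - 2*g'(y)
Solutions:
 g(y) = -sqrt(-1/(C1 - y))
 g(y) = sqrt(-1/(C1 - y))


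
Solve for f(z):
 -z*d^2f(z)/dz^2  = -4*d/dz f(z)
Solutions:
 f(z) = C1 + C2*z^5


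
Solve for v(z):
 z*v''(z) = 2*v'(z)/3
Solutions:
 v(z) = C1 + C2*z^(5/3)


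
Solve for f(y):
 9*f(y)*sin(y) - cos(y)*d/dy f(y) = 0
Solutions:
 f(y) = C1/cos(y)^9


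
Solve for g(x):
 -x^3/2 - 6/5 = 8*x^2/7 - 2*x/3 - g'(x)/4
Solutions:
 g(x) = C1 + x^4/2 + 32*x^3/21 - 4*x^2/3 + 24*x/5


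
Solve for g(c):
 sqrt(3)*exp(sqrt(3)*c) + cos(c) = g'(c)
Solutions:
 g(c) = C1 + exp(sqrt(3)*c) + sin(c)


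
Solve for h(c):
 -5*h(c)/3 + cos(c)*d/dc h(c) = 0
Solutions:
 h(c) = C1*(sin(c) + 1)^(5/6)/(sin(c) - 1)^(5/6)


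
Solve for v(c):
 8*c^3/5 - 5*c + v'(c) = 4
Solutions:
 v(c) = C1 - 2*c^4/5 + 5*c^2/2 + 4*c


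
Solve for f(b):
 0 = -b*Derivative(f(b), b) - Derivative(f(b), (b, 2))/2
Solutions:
 f(b) = C1 + C2*erf(b)


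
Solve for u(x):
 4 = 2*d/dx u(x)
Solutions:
 u(x) = C1 + 2*x


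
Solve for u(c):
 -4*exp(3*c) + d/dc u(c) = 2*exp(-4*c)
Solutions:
 u(c) = C1 + 4*exp(3*c)/3 - exp(-4*c)/2


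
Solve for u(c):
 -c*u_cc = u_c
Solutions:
 u(c) = C1 + C2*log(c)


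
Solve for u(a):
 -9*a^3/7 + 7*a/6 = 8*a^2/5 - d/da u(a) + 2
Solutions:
 u(a) = C1 + 9*a^4/28 + 8*a^3/15 - 7*a^2/12 + 2*a


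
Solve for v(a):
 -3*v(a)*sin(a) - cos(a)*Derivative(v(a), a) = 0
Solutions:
 v(a) = C1*cos(a)^3


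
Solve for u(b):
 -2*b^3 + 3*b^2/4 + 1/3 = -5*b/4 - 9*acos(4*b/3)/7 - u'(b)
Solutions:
 u(b) = C1 + b^4/2 - b^3/4 - 5*b^2/8 - 9*b*acos(4*b/3)/7 - b/3 + 9*sqrt(9 - 16*b^2)/28


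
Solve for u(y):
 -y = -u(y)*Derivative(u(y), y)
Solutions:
 u(y) = -sqrt(C1 + y^2)
 u(y) = sqrt(C1 + y^2)


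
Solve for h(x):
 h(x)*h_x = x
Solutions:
 h(x) = -sqrt(C1 + x^2)
 h(x) = sqrt(C1 + x^2)


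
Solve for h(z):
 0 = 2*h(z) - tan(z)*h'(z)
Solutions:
 h(z) = C1*sin(z)^2


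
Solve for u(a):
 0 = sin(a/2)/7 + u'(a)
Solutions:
 u(a) = C1 + 2*cos(a/2)/7


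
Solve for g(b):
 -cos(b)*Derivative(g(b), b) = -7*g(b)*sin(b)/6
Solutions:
 g(b) = C1/cos(b)^(7/6)


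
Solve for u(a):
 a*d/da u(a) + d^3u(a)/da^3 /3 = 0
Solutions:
 u(a) = C1 + Integral(C2*airyai(-3^(1/3)*a) + C3*airybi(-3^(1/3)*a), a)


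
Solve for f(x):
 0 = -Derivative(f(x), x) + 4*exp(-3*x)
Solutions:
 f(x) = C1 - 4*exp(-3*x)/3


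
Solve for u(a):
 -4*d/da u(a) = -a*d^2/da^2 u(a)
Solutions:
 u(a) = C1 + C2*a^5


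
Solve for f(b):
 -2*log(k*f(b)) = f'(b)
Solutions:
 li(k*f(b))/k = C1 - 2*b


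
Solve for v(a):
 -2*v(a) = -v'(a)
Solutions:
 v(a) = C1*exp(2*a)


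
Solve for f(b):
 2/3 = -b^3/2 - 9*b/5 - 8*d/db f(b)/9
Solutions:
 f(b) = C1 - 9*b^4/64 - 81*b^2/80 - 3*b/4


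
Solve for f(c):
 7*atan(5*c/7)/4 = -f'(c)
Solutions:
 f(c) = C1 - 7*c*atan(5*c/7)/4 + 49*log(25*c^2 + 49)/40


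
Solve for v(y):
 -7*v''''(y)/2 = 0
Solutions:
 v(y) = C1 + C2*y + C3*y^2 + C4*y^3


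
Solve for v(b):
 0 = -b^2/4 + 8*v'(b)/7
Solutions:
 v(b) = C1 + 7*b^3/96


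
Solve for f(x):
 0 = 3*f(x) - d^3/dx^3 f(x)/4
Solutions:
 f(x) = C3*exp(12^(1/3)*x) + (C1*sin(2^(2/3)*3^(5/6)*x/2) + C2*cos(2^(2/3)*3^(5/6)*x/2))*exp(-12^(1/3)*x/2)


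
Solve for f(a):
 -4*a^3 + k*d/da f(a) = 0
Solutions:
 f(a) = C1 + a^4/k


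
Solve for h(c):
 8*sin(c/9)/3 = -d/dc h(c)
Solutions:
 h(c) = C1 + 24*cos(c/9)


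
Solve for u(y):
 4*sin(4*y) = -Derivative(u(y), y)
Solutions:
 u(y) = C1 + cos(4*y)


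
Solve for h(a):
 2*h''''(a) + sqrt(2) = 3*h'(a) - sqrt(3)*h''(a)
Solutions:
 h(a) = C1 + C2*exp(-a*(-2^(2/3)*3^(5/6)/(9 + sqrt(2*sqrt(3) + 81))^(1/3) + 18^(1/3)*(9 + sqrt(2*sqrt(3) + 81))^(1/3))/12)*sin(a*(12^(1/3)/(9 + sqrt(2*sqrt(3) + 81))^(1/3) + 2^(1/3)*3^(1/6)*(9 + sqrt(2*sqrt(3) + 81))^(1/3))/4) + C3*exp(-a*(-2^(2/3)*3^(5/6)/(9 + sqrt(2*sqrt(3) + 81))^(1/3) + 18^(1/3)*(9 + sqrt(2*sqrt(3) + 81))^(1/3))/12)*cos(a*(12^(1/3)/(9 + sqrt(2*sqrt(3) + 81))^(1/3) + 2^(1/3)*3^(1/6)*(9 + sqrt(2*sqrt(3) + 81))^(1/3))/4) + C4*exp(a*(-2^(2/3)*3^(5/6)/(9 + sqrt(2*sqrt(3) + 81))^(1/3) + 18^(1/3)*(9 + sqrt(2*sqrt(3) + 81))^(1/3))/6) + sqrt(2)*a/3


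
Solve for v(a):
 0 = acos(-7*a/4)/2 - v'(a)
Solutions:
 v(a) = C1 + a*acos(-7*a/4)/2 + sqrt(16 - 49*a^2)/14


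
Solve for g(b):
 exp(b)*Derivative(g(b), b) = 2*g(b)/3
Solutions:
 g(b) = C1*exp(-2*exp(-b)/3)


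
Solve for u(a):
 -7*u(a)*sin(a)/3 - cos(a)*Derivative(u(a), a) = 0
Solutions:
 u(a) = C1*cos(a)^(7/3)


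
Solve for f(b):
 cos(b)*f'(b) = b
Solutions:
 f(b) = C1 + Integral(b/cos(b), b)


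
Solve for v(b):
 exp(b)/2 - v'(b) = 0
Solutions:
 v(b) = C1 + exp(b)/2


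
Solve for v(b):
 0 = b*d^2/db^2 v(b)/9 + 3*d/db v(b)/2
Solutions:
 v(b) = C1 + C2/b^(25/2)


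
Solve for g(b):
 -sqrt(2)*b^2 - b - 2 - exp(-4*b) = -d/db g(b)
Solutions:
 g(b) = C1 + sqrt(2)*b^3/3 + b^2/2 + 2*b - exp(-4*b)/4


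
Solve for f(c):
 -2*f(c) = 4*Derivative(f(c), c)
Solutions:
 f(c) = C1*exp(-c/2)


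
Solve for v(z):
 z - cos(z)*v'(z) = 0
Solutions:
 v(z) = C1 + Integral(z/cos(z), z)


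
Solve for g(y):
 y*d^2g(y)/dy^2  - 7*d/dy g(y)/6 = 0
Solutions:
 g(y) = C1 + C2*y^(13/6)


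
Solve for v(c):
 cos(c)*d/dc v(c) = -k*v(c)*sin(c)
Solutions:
 v(c) = C1*exp(k*log(cos(c)))


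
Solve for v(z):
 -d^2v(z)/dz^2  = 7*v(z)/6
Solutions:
 v(z) = C1*sin(sqrt(42)*z/6) + C2*cos(sqrt(42)*z/6)


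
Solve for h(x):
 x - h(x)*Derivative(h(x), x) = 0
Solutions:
 h(x) = -sqrt(C1 + x^2)
 h(x) = sqrt(C1 + x^2)


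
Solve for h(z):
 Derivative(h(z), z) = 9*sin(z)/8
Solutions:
 h(z) = C1 - 9*cos(z)/8


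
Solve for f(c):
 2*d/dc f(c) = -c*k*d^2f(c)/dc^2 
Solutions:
 f(c) = C1 + c^(((re(k) - 2)*re(k) + im(k)^2)/(re(k)^2 + im(k)^2))*(C2*sin(2*log(c)*Abs(im(k))/(re(k)^2 + im(k)^2)) + C3*cos(2*log(c)*im(k)/(re(k)^2 + im(k)^2)))


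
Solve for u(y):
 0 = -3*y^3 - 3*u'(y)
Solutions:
 u(y) = C1 - y^4/4


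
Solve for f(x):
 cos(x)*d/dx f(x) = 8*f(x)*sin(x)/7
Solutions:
 f(x) = C1/cos(x)^(8/7)


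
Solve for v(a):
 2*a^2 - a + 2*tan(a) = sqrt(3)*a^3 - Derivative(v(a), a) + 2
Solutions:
 v(a) = C1 + sqrt(3)*a^4/4 - 2*a^3/3 + a^2/2 + 2*a + 2*log(cos(a))


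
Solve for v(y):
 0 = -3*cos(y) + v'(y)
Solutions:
 v(y) = C1 + 3*sin(y)


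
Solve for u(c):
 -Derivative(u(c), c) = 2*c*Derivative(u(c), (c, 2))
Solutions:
 u(c) = C1 + C2*sqrt(c)


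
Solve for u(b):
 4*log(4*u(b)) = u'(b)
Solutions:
 -Integral(1/(log(_y) + 2*log(2)), (_y, u(b)))/4 = C1 - b


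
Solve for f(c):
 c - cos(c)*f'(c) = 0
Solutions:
 f(c) = C1 + Integral(c/cos(c), c)


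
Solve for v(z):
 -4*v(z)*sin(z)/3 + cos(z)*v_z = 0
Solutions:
 v(z) = C1/cos(z)^(4/3)


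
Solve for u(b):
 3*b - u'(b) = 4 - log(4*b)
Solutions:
 u(b) = C1 + 3*b^2/2 + b*log(b) - 5*b + b*log(4)


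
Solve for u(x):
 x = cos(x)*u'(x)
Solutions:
 u(x) = C1 + Integral(x/cos(x), x)


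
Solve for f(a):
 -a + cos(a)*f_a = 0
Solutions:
 f(a) = C1 + Integral(a/cos(a), a)


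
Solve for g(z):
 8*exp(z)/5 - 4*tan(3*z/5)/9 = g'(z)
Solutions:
 g(z) = C1 + 8*exp(z)/5 + 20*log(cos(3*z/5))/27


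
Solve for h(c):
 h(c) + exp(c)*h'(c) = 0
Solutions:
 h(c) = C1*exp(exp(-c))


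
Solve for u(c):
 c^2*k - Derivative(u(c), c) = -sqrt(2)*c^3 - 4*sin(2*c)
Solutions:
 u(c) = C1 + sqrt(2)*c^4/4 + c^3*k/3 - 2*cos(2*c)


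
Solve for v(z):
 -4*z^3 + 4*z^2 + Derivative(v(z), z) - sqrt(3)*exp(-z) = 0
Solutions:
 v(z) = C1 + z^4 - 4*z^3/3 - sqrt(3)*exp(-z)


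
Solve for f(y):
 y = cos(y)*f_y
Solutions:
 f(y) = C1 + Integral(y/cos(y), y)


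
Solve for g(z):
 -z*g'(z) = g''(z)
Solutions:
 g(z) = C1 + C2*erf(sqrt(2)*z/2)


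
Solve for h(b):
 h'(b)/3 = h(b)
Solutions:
 h(b) = C1*exp(3*b)


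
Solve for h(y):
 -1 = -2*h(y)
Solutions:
 h(y) = 1/2


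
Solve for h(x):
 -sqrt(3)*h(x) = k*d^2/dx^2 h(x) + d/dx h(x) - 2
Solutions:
 h(x) = C1*exp(x*(sqrt(-4*sqrt(3)*k + 1) - 1)/(2*k)) + C2*exp(-x*(sqrt(-4*sqrt(3)*k + 1) + 1)/(2*k)) + 2*sqrt(3)/3


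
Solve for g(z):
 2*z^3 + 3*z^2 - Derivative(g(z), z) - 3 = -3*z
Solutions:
 g(z) = C1 + z^4/2 + z^3 + 3*z^2/2 - 3*z


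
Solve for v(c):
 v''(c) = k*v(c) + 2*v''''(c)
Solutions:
 v(c) = C1*exp(-c*sqrt(1 - sqrt(1 - 8*k))/2) + C2*exp(c*sqrt(1 - sqrt(1 - 8*k))/2) + C3*exp(-c*sqrt(sqrt(1 - 8*k) + 1)/2) + C4*exp(c*sqrt(sqrt(1 - 8*k) + 1)/2)


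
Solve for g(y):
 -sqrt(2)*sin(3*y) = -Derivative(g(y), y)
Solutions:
 g(y) = C1 - sqrt(2)*cos(3*y)/3


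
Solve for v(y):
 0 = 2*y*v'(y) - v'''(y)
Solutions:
 v(y) = C1 + Integral(C2*airyai(2^(1/3)*y) + C3*airybi(2^(1/3)*y), y)


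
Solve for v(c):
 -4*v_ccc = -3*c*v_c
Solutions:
 v(c) = C1 + Integral(C2*airyai(6^(1/3)*c/2) + C3*airybi(6^(1/3)*c/2), c)


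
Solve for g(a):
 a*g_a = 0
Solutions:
 g(a) = C1


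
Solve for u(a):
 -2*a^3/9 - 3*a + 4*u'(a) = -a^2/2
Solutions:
 u(a) = C1 + a^4/72 - a^3/24 + 3*a^2/8


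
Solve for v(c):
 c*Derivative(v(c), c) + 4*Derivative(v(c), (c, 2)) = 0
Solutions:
 v(c) = C1 + C2*erf(sqrt(2)*c/4)


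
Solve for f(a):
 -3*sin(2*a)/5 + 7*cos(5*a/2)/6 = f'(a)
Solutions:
 f(a) = C1 + 7*sin(5*a/2)/15 + 3*cos(2*a)/10


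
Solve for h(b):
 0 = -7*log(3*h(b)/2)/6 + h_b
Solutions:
 6*Integral(1/(-log(_y) - log(3) + log(2)), (_y, h(b)))/7 = C1 - b


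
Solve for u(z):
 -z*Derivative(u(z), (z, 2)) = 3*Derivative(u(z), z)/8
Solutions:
 u(z) = C1 + C2*z^(5/8)


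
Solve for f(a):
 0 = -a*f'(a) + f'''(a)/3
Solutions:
 f(a) = C1 + Integral(C2*airyai(3^(1/3)*a) + C3*airybi(3^(1/3)*a), a)


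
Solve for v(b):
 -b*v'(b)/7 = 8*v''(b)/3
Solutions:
 v(b) = C1 + C2*erf(sqrt(21)*b/28)


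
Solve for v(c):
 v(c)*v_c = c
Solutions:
 v(c) = -sqrt(C1 + c^2)
 v(c) = sqrt(C1 + c^2)


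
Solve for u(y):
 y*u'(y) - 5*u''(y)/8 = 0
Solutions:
 u(y) = C1 + C2*erfi(2*sqrt(5)*y/5)


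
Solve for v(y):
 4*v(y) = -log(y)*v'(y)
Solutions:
 v(y) = C1*exp(-4*li(y))


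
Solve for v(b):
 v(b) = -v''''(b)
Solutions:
 v(b) = (C1*sin(sqrt(2)*b/2) + C2*cos(sqrt(2)*b/2))*exp(-sqrt(2)*b/2) + (C3*sin(sqrt(2)*b/2) + C4*cos(sqrt(2)*b/2))*exp(sqrt(2)*b/2)


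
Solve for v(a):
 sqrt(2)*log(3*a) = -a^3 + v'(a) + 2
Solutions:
 v(a) = C1 + a^4/4 + sqrt(2)*a*log(a) - 2*a - sqrt(2)*a + sqrt(2)*a*log(3)


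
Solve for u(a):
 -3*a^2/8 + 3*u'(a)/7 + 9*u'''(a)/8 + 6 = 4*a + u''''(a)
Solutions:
 u(a) = C1 + C2*exp(a*(-3^(1/3)*7^(2/3)*(16*sqrt(382) + 319)^(1/3) - 21*3^(2/3)*7^(1/3)/(16*sqrt(382) + 319)^(1/3) + 42)/112)*sin(3^(1/6)*7^(1/3)*a*(-3^(2/3)*7^(1/3)*(16*sqrt(382) + 319)^(1/3) + 63/(16*sqrt(382) + 319)^(1/3))/112) + C3*exp(a*(-3^(1/3)*7^(2/3)*(16*sqrt(382) + 319)^(1/3) - 21*3^(2/3)*7^(1/3)/(16*sqrt(382) + 319)^(1/3) + 42)/112)*cos(3^(1/6)*7^(1/3)*a*(-3^(2/3)*7^(1/3)*(16*sqrt(382) + 319)^(1/3) + 63/(16*sqrt(382) + 319)^(1/3))/112) + C4*exp(a*(21*3^(2/3)*7^(1/3)/(16*sqrt(382) + 319)^(1/3) + 21 + 3^(1/3)*7^(2/3)*(16*sqrt(382) + 319)^(1/3))/56) + 7*a^3/24 + 14*a^2/3 - 595*a/32


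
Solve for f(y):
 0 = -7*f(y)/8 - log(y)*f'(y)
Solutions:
 f(y) = C1*exp(-7*li(y)/8)


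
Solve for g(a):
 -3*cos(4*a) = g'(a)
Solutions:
 g(a) = C1 - 3*sin(4*a)/4


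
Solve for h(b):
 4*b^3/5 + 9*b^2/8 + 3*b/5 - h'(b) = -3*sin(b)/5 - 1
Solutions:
 h(b) = C1 + b^4/5 + 3*b^3/8 + 3*b^2/10 + b - 3*cos(b)/5


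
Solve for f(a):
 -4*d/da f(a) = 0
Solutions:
 f(a) = C1


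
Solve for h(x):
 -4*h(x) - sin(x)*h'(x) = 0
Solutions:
 h(x) = C1*(cos(x)^2 + 2*cos(x) + 1)/(cos(x)^2 - 2*cos(x) + 1)


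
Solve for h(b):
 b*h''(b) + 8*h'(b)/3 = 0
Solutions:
 h(b) = C1 + C2/b^(5/3)


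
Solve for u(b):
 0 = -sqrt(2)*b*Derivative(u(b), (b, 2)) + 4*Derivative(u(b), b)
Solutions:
 u(b) = C1 + C2*b^(1 + 2*sqrt(2))


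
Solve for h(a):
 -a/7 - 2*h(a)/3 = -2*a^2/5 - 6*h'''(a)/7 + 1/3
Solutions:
 h(a) = C3*exp(21^(1/3)*a/3) + 3*a^2/5 - 3*a/14 + (C1*sin(3^(5/6)*7^(1/3)*a/6) + C2*cos(3^(5/6)*7^(1/3)*a/6))*exp(-21^(1/3)*a/6) - 1/2


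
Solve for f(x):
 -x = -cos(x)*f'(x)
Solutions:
 f(x) = C1 + Integral(x/cos(x), x)


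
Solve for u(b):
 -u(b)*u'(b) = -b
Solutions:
 u(b) = -sqrt(C1 + b^2)
 u(b) = sqrt(C1 + b^2)


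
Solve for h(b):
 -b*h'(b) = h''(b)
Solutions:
 h(b) = C1 + C2*erf(sqrt(2)*b/2)


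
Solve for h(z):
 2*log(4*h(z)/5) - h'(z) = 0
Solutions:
 -Integral(1/(log(_y) - log(5) + 2*log(2)), (_y, h(z)))/2 = C1 - z


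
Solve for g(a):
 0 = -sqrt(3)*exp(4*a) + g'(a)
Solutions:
 g(a) = C1 + sqrt(3)*exp(4*a)/4


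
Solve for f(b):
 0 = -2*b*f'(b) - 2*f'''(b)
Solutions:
 f(b) = C1 + Integral(C2*airyai(-b) + C3*airybi(-b), b)


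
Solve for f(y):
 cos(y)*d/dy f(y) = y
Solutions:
 f(y) = C1 + Integral(y/cos(y), y)


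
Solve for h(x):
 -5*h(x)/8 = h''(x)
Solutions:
 h(x) = C1*sin(sqrt(10)*x/4) + C2*cos(sqrt(10)*x/4)


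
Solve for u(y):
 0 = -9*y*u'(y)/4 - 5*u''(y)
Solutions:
 u(y) = C1 + C2*erf(3*sqrt(10)*y/20)


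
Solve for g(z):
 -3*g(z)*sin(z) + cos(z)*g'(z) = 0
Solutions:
 g(z) = C1/cos(z)^3


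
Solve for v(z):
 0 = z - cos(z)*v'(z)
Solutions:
 v(z) = C1 + Integral(z/cos(z), z)


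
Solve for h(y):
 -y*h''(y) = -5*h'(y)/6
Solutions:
 h(y) = C1 + C2*y^(11/6)


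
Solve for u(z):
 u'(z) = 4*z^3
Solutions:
 u(z) = C1 + z^4


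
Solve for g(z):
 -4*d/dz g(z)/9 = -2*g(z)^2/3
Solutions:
 g(z) = -2/(C1 + 3*z)


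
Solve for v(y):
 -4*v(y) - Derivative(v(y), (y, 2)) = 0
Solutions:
 v(y) = C1*sin(2*y) + C2*cos(2*y)


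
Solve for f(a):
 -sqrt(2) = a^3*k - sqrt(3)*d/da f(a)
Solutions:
 f(a) = C1 + sqrt(3)*a^4*k/12 + sqrt(6)*a/3


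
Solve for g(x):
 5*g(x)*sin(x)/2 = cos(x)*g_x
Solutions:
 g(x) = C1/cos(x)^(5/2)


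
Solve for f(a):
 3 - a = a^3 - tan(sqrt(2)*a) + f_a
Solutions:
 f(a) = C1 - a^4/4 - a^2/2 + 3*a - sqrt(2)*log(cos(sqrt(2)*a))/2


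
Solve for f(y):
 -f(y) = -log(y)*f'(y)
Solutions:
 f(y) = C1*exp(li(y))


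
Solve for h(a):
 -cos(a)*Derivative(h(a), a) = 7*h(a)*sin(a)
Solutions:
 h(a) = C1*cos(a)^7


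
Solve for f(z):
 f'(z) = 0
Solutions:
 f(z) = C1


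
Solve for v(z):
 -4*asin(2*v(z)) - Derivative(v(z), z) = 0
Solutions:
 Integral(1/asin(2*_y), (_y, v(z))) = C1 - 4*z


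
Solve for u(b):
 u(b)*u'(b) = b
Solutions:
 u(b) = -sqrt(C1 + b^2)
 u(b) = sqrt(C1 + b^2)


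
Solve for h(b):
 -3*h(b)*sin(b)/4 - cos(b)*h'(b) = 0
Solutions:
 h(b) = C1*cos(b)^(3/4)


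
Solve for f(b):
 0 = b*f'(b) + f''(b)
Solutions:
 f(b) = C1 + C2*erf(sqrt(2)*b/2)


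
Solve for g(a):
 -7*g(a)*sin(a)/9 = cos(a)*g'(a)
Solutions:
 g(a) = C1*cos(a)^(7/9)


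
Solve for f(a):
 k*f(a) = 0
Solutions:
 f(a) = 0


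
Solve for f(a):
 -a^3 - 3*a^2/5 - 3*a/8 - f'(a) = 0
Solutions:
 f(a) = C1 - a^4/4 - a^3/5 - 3*a^2/16


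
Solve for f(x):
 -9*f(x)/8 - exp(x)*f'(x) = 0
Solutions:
 f(x) = C1*exp(9*exp(-x)/8)


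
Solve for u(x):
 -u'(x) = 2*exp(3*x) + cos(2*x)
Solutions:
 u(x) = C1 - 2*exp(3*x)/3 - sin(2*x)/2


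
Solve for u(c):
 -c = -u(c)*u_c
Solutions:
 u(c) = -sqrt(C1 + c^2)
 u(c) = sqrt(C1 + c^2)


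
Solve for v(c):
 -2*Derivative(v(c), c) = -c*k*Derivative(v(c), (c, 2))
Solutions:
 v(c) = C1 + c^(((re(k) + 2)*re(k) + im(k)^2)/(re(k)^2 + im(k)^2))*(C2*sin(2*log(c)*Abs(im(k))/(re(k)^2 + im(k)^2)) + C3*cos(2*log(c)*im(k)/(re(k)^2 + im(k)^2)))


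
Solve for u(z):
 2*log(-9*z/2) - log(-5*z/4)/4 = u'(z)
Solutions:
 u(z) = C1 + 7*z*log(-z)/4 + z*(-log(20) - 7/4 + log(2)/2 + 3*log(5)/4 + 4*log(3))


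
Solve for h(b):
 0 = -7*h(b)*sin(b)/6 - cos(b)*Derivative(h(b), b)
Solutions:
 h(b) = C1*cos(b)^(7/6)


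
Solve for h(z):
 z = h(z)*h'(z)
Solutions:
 h(z) = -sqrt(C1 + z^2)
 h(z) = sqrt(C1 + z^2)


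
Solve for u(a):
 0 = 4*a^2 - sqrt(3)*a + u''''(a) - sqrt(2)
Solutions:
 u(a) = C1 + C2*a + C3*a^2 + C4*a^3 - a^6/90 + sqrt(3)*a^5/120 + sqrt(2)*a^4/24


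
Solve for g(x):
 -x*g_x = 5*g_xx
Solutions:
 g(x) = C1 + C2*erf(sqrt(10)*x/10)


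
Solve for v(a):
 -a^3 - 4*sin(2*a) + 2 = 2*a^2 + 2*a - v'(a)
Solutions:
 v(a) = C1 + a^4/4 + 2*a^3/3 + a^2 - 2*a - 2*cos(2*a)


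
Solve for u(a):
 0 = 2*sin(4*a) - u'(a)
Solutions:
 u(a) = C1 - cos(4*a)/2


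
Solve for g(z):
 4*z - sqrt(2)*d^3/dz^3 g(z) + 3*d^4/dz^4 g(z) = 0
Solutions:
 g(z) = C1 + C2*z + C3*z^2 + C4*exp(sqrt(2)*z/3) + sqrt(2)*z^4/12 + z^3


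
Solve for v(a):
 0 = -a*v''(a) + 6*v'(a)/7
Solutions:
 v(a) = C1 + C2*a^(13/7)


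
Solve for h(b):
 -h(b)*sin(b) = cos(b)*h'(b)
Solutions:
 h(b) = C1*cos(b)


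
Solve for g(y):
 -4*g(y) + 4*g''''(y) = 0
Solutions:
 g(y) = C1*exp(-y) + C2*exp(y) + C3*sin(y) + C4*cos(y)


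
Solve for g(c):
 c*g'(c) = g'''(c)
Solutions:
 g(c) = C1 + Integral(C2*airyai(c) + C3*airybi(c), c)


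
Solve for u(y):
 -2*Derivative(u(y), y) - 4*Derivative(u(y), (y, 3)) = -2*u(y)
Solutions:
 u(y) = C1*exp(6^(1/3)*y*(-(9 + sqrt(87))^(1/3) + 6^(1/3)/(9 + sqrt(87))^(1/3))/12)*sin(2^(1/3)*3^(1/6)*y*(3*2^(1/3)/(9 + sqrt(87))^(1/3) + 3^(2/3)*(9 + sqrt(87))^(1/3))/12) + C2*exp(6^(1/3)*y*(-(9 + sqrt(87))^(1/3) + 6^(1/3)/(9 + sqrt(87))^(1/3))/12)*cos(2^(1/3)*3^(1/6)*y*(3*2^(1/3)/(9 + sqrt(87))^(1/3) + 3^(2/3)*(9 + sqrt(87))^(1/3))/12) + C3*exp(-6^(1/3)*y*(-(9 + sqrt(87))^(1/3) + 6^(1/3)/(9 + sqrt(87))^(1/3))/6)
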